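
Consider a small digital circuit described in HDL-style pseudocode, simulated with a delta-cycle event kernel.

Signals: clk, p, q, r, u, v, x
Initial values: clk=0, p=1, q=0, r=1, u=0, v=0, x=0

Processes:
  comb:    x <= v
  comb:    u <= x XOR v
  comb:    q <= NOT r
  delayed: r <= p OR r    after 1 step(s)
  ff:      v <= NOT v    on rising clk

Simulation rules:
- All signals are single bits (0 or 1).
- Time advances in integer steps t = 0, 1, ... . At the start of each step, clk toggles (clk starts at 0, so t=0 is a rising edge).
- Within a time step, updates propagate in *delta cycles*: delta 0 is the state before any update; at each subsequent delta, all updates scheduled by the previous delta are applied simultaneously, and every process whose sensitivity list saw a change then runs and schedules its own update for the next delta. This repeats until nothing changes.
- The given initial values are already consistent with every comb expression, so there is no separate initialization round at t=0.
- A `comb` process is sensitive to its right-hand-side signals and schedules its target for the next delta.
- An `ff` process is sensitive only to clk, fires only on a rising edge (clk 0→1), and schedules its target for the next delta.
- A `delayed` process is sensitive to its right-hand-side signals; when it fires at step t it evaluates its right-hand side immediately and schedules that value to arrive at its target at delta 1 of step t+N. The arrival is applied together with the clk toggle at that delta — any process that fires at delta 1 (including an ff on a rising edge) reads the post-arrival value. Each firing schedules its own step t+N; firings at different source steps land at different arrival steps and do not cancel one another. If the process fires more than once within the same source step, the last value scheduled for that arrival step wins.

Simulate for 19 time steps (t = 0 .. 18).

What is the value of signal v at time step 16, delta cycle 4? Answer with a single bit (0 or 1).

t=0 Δ0: clk=0 r=1 u=0 q=0 x=0 v=0 p=1
  Δ1: clk:0→1
  Δ2: v:0→1
  Δ3: u:0→1, x:0→1
  Δ4: u:1→0
  (4Δ to stable)
t=1 Δ0: clk=1 r=1 u=0 q=0 x=1 v=1 p=1
  Δ1: clk:1→0
  (1Δ to stable)
t=2 Δ0: clk=0 r=1 u=0 q=0 x=1 v=1 p=1
  Δ1: clk:0→1
  Δ2: v:1→0
  Δ3: u:0→1, x:1→0
  Δ4: u:1→0
  (4Δ to stable)
t=3 Δ0: clk=1 r=1 u=0 q=0 x=0 v=0 p=1
  Δ1: clk:1→0
  (1Δ to stable)
t=4 Δ0: clk=0 r=1 u=0 q=0 x=0 v=0 p=1
  Δ1: clk:0→1
  Δ2: v:0→1
  Δ3: u:0→1, x:0→1
  Δ4: u:1→0
  (4Δ to stable)
t=5 Δ0: clk=1 r=1 u=0 q=0 x=1 v=1 p=1
  Δ1: clk:1→0
  (1Δ to stable)
t=6 Δ0: clk=0 r=1 u=0 q=0 x=1 v=1 p=1
  Δ1: clk:0→1
  Δ2: v:1→0
  Δ3: u:0→1, x:1→0
  Δ4: u:1→0
  (4Δ to stable)
t=7 Δ0: clk=1 r=1 u=0 q=0 x=0 v=0 p=1
  Δ1: clk:1→0
  (1Δ to stable)
t=8 Δ0: clk=0 r=1 u=0 q=0 x=0 v=0 p=1
  Δ1: clk:0→1
  Δ2: v:0→1
  Δ3: u:0→1, x:0→1
  Δ4: u:1→0
  (4Δ to stable)
t=9 Δ0: clk=1 r=1 u=0 q=0 x=1 v=1 p=1
  Δ1: clk:1→0
  (1Δ to stable)
t=10 Δ0: clk=0 r=1 u=0 q=0 x=1 v=1 p=1
  Δ1: clk:0→1
  Δ2: v:1→0
  Δ3: u:0→1, x:1→0
  Δ4: u:1→0
  (4Δ to stable)
t=11 Δ0: clk=1 r=1 u=0 q=0 x=0 v=0 p=1
  Δ1: clk:1→0
  (1Δ to stable)
t=12 Δ0: clk=0 r=1 u=0 q=0 x=0 v=0 p=1
  Δ1: clk:0→1
  Δ2: v:0→1
  Δ3: u:0→1, x:0→1
  Δ4: u:1→0
  (4Δ to stable)
t=13 Δ0: clk=1 r=1 u=0 q=0 x=1 v=1 p=1
  Δ1: clk:1→0
  (1Δ to stable)
t=14 Δ0: clk=0 r=1 u=0 q=0 x=1 v=1 p=1
  Δ1: clk:0→1
  Δ2: v:1→0
  Δ3: u:0→1, x:1→0
  Δ4: u:1→0
  (4Δ to stable)
t=15 Δ0: clk=1 r=1 u=0 q=0 x=0 v=0 p=1
  Δ1: clk:1→0
  (1Δ to stable)
t=16 Δ0: clk=0 r=1 u=0 q=0 x=0 v=0 p=1
  Δ1: clk:0→1
  Δ2: v:0→1
  Δ3: u:0→1, x:0→1
  Δ4: u:1→0
  (4Δ to stable)
t=17 Δ0: clk=1 r=1 u=0 q=0 x=1 v=1 p=1
  Δ1: clk:1→0
  (1Δ to stable)
t=18 Δ0: clk=0 r=1 u=0 q=0 x=1 v=1 p=1
  Δ1: clk:0→1
  Δ2: v:1→0
  Δ3: u:0→1, x:1→0
  Δ4: u:1→0
  (4Δ to stable)

1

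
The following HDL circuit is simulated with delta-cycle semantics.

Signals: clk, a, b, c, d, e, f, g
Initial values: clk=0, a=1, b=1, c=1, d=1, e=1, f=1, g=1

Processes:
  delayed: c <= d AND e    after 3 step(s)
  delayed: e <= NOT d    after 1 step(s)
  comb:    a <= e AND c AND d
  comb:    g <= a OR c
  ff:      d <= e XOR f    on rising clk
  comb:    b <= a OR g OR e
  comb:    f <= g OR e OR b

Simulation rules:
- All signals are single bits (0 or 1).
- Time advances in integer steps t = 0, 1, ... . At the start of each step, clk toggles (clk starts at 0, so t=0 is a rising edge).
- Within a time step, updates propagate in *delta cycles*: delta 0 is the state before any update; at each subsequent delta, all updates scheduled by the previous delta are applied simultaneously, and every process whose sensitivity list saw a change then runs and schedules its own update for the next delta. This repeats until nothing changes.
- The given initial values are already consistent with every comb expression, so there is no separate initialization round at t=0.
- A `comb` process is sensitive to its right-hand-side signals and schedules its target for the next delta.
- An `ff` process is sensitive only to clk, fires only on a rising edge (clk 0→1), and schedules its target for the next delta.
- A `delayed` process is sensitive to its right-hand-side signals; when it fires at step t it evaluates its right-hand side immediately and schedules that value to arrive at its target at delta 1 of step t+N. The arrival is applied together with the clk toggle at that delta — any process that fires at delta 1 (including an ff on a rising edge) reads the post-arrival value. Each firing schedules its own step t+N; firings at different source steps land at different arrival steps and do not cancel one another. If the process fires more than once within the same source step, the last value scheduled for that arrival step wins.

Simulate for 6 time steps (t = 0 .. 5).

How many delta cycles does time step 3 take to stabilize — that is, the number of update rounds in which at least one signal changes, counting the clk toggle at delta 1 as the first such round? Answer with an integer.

2

t=0 Δ0: g=1 d=1 clk=0 b=1 f=1 e=1 a=1 c=1
  Δ1: clk:0→1
  Δ2: d:1→0
  Δ3: a:1→0
  (3Δ to stable)
t=1 Δ0: g=1 d=0 clk=1 b=1 f=1 e=1 a=0 c=1
  Δ1: clk:1→0
  (1Δ to stable)
t=2 Δ0: g=1 d=0 clk=0 b=1 f=1 e=1 a=0 c=1
  Δ1: clk:0→1
  (1Δ to stable)
t=3 Δ0: g=1 d=0 clk=1 b=1 f=1 e=1 a=0 c=1
  Δ1: clk:1→0, c:1→0
  Δ2: g:1→0
  (2Δ to stable)
t=4 Δ0: g=0 d=0 clk=0 b=1 f=1 e=1 a=0 c=0
  Δ1: clk:0→1
  (1Δ to stable)
t=5 Δ0: g=0 d=0 clk=1 b=1 f=1 e=1 a=0 c=0
  Δ1: clk:1→0
  (1Δ to stable)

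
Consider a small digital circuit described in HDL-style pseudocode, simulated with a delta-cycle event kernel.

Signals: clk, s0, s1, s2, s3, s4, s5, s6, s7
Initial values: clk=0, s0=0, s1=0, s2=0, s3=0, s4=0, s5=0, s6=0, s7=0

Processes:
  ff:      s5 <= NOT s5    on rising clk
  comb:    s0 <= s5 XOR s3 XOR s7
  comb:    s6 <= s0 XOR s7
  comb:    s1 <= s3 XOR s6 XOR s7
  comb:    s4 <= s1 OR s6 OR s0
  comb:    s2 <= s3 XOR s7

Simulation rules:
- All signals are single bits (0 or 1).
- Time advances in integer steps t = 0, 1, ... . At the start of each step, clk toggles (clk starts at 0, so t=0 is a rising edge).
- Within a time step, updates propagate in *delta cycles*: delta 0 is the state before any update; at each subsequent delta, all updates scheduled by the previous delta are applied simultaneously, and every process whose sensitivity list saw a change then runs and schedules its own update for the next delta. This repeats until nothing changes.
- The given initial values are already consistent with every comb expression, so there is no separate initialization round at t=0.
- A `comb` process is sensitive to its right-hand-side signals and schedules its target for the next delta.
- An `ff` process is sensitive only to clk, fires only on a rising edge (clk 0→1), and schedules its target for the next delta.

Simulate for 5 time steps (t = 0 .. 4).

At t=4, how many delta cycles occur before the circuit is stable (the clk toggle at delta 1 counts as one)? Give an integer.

5

[bits: s2,s7,s6,s5,clk,s1,s3,s0,s4]
t=0: Δ0=000000000 Δ1=000010000 Δ2=000110000 Δ3=000110010 Δ4=001110011 Δ5=001111011 | 5Δ
t=1: Δ0=001111011 Δ1=001101011 | 1Δ
t=2: Δ0=001101011 Δ1=001111011 Δ2=001011011 Δ3=001011001 Δ4=000011001 Δ5=000010001 Δ6=000010000 | 6Δ
t=3: Δ0=000010000 Δ1=000000000 | 1Δ
t=4: Δ0=000000000 Δ1=000010000 Δ2=000110000 Δ3=000110010 Δ4=001110011 Δ5=001111011 | 5Δ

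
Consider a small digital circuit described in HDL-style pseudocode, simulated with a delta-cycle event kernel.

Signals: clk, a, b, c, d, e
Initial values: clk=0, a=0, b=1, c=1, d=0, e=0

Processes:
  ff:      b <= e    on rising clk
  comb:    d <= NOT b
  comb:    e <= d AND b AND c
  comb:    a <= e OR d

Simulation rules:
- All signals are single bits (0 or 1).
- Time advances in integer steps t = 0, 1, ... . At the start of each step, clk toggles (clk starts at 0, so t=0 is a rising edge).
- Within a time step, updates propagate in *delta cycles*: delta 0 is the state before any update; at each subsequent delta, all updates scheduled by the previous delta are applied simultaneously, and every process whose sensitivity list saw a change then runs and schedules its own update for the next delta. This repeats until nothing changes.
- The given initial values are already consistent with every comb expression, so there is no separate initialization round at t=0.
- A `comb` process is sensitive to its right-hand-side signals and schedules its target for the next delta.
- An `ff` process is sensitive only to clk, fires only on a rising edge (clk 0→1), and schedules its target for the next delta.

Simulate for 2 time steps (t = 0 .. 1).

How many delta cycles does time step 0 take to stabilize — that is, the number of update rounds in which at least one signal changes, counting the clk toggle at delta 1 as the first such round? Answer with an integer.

t0.Δ0 e=0 c=1 d=0 a=0 clk=0 b=1
t0.Δ1 e=0 c=1 d=0 a=0 clk=1 b=1
t0.Δ2 e=0 c=1 d=0 a=0 clk=1 b=0
t0.Δ3 e=0 c=1 d=1 a=0 clk=1 b=0
t0.Δ4 e=0 c=1 d=1 a=1 clk=1 b=0
t1.Δ0 e=0 c=1 d=1 a=1 clk=1 b=0
t1.Δ1 e=0 c=1 d=1 a=1 clk=0 b=0

4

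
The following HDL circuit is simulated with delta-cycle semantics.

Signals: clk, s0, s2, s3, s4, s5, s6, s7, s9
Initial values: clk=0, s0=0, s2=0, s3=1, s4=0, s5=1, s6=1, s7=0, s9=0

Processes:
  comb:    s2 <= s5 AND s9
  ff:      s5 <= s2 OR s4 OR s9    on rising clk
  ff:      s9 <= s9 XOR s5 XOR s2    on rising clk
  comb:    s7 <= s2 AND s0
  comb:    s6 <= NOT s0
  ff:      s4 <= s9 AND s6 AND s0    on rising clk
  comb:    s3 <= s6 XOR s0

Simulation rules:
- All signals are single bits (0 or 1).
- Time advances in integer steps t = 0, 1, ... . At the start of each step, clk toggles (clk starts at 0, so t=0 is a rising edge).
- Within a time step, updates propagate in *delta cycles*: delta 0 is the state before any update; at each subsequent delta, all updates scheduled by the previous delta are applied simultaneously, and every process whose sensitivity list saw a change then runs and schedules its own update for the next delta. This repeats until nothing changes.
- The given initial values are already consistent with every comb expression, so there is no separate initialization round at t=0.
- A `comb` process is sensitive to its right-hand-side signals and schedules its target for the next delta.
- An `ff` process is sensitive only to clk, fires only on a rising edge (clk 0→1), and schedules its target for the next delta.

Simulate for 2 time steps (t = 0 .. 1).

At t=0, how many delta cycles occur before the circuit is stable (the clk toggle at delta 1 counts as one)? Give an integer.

2

[bits: s7,s2,s6,clk,s4,s0,s3,s9,s5]
t=0: Δ0=001000101 Δ1=001100101 Δ2=001100110 | 2Δ
t=1: Δ0=001100110 Δ1=001000110 | 1Δ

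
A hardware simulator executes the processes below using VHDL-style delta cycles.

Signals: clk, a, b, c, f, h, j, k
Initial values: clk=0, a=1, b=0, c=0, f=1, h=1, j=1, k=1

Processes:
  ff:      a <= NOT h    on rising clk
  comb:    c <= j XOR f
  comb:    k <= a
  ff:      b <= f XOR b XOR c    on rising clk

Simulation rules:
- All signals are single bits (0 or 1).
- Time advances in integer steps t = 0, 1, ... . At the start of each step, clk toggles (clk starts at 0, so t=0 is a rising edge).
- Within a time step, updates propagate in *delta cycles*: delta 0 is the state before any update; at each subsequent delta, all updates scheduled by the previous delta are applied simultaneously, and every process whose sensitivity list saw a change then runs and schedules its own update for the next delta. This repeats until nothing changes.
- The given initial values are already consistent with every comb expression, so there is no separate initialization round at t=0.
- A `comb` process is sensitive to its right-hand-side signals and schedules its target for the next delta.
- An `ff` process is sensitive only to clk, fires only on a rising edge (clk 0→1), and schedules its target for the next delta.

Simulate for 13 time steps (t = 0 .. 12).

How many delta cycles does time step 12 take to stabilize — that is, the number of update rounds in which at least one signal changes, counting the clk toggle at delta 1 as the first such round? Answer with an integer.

2

t=0 Δ0: b=0 c=0 k=1 a=1 j=1 clk=0 f=1 h=1
  Δ1: clk:0→1
  Δ2: b:0→1, a:1→0
  Δ3: k:1→0
  (3Δ to stable)
t=1 Δ0: b=1 c=0 k=0 a=0 j=1 clk=1 f=1 h=1
  Δ1: clk:1→0
  (1Δ to stable)
t=2 Δ0: b=1 c=0 k=0 a=0 j=1 clk=0 f=1 h=1
  Δ1: clk:0→1
  Δ2: b:1→0
  (2Δ to stable)
t=3 Δ0: b=0 c=0 k=0 a=0 j=1 clk=1 f=1 h=1
  Δ1: clk:1→0
  (1Δ to stable)
t=4 Δ0: b=0 c=0 k=0 a=0 j=1 clk=0 f=1 h=1
  Δ1: clk:0→1
  Δ2: b:0→1
  (2Δ to stable)
t=5 Δ0: b=1 c=0 k=0 a=0 j=1 clk=1 f=1 h=1
  Δ1: clk:1→0
  (1Δ to stable)
t=6 Δ0: b=1 c=0 k=0 a=0 j=1 clk=0 f=1 h=1
  Δ1: clk:0→1
  Δ2: b:1→0
  (2Δ to stable)
t=7 Δ0: b=0 c=0 k=0 a=0 j=1 clk=1 f=1 h=1
  Δ1: clk:1→0
  (1Δ to stable)
t=8 Δ0: b=0 c=0 k=0 a=0 j=1 clk=0 f=1 h=1
  Δ1: clk:0→1
  Δ2: b:0→1
  (2Δ to stable)
t=9 Δ0: b=1 c=0 k=0 a=0 j=1 clk=1 f=1 h=1
  Δ1: clk:1→0
  (1Δ to stable)
t=10 Δ0: b=1 c=0 k=0 a=0 j=1 clk=0 f=1 h=1
  Δ1: clk:0→1
  Δ2: b:1→0
  (2Δ to stable)
t=11 Δ0: b=0 c=0 k=0 a=0 j=1 clk=1 f=1 h=1
  Δ1: clk:1→0
  (1Δ to stable)
t=12 Δ0: b=0 c=0 k=0 a=0 j=1 clk=0 f=1 h=1
  Δ1: clk:0→1
  Δ2: b:0→1
  (2Δ to stable)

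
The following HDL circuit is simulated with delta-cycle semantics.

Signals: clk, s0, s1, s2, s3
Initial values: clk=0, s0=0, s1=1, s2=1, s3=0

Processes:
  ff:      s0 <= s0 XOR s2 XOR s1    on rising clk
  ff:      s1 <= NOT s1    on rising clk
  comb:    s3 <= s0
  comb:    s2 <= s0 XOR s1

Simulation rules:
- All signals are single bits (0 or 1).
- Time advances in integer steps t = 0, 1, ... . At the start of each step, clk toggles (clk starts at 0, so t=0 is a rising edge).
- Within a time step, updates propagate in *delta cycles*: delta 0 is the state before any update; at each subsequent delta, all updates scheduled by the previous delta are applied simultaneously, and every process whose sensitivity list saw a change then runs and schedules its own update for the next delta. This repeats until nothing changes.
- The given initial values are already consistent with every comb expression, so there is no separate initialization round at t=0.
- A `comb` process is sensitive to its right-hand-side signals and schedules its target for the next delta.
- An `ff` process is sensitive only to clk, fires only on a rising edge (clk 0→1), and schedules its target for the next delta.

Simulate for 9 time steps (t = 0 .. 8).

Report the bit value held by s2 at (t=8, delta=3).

0

t0.Δ0 s0=0 clk=0 s3=0 s2=1 s1=1
t0.Δ1 s0=0 clk=1 s3=0 s2=1 s1=1
t0.Δ2 s0=0 clk=1 s3=0 s2=1 s1=0
t0.Δ3 s0=0 clk=1 s3=0 s2=0 s1=0
t1.Δ0 s0=0 clk=1 s3=0 s2=0 s1=0
t1.Δ1 s0=0 clk=0 s3=0 s2=0 s1=0
t2.Δ0 s0=0 clk=0 s3=0 s2=0 s1=0
t2.Δ1 s0=0 clk=1 s3=0 s2=0 s1=0
t2.Δ2 s0=0 clk=1 s3=0 s2=0 s1=1
t2.Δ3 s0=0 clk=1 s3=0 s2=1 s1=1
t3.Δ0 s0=0 clk=1 s3=0 s2=1 s1=1
t3.Δ1 s0=0 clk=0 s3=0 s2=1 s1=1
t4.Δ0 s0=0 clk=0 s3=0 s2=1 s1=1
t4.Δ1 s0=0 clk=1 s3=0 s2=1 s1=1
t4.Δ2 s0=0 clk=1 s3=0 s2=1 s1=0
t4.Δ3 s0=0 clk=1 s3=0 s2=0 s1=0
t5.Δ0 s0=0 clk=1 s3=0 s2=0 s1=0
t5.Δ1 s0=0 clk=0 s3=0 s2=0 s1=0
t6.Δ0 s0=0 clk=0 s3=0 s2=0 s1=0
t6.Δ1 s0=0 clk=1 s3=0 s2=0 s1=0
t6.Δ2 s0=0 clk=1 s3=0 s2=0 s1=1
t6.Δ3 s0=0 clk=1 s3=0 s2=1 s1=1
t7.Δ0 s0=0 clk=1 s3=0 s2=1 s1=1
t7.Δ1 s0=0 clk=0 s3=0 s2=1 s1=1
t8.Δ0 s0=0 clk=0 s3=0 s2=1 s1=1
t8.Δ1 s0=0 clk=1 s3=0 s2=1 s1=1
t8.Δ2 s0=0 clk=1 s3=0 s2=1 s1=0
t8.Δ3 s0=0 clk=1 s3=0 s2=0 s1=0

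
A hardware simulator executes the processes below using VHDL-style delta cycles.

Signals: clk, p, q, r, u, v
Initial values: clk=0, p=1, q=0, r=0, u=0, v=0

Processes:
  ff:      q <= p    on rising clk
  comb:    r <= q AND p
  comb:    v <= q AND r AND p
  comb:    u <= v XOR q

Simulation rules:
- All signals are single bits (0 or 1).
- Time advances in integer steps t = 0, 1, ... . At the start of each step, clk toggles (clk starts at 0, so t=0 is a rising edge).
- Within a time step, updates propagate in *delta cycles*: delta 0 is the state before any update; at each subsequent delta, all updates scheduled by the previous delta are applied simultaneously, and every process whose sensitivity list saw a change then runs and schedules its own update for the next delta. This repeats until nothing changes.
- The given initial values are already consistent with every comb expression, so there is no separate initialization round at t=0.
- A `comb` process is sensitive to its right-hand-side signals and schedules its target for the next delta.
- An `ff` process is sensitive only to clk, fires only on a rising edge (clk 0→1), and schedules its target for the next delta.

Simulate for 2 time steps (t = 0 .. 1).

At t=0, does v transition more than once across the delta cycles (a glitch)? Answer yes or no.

t=0 Δ0: v=0 u=0 p=1 q=0 r=0 clk=0
  Δ1: clk:0→1
  Δ2: q:0→1
  Δ3: u:0→1, r:0→1
  Δ4: v:0→1
  Δ5: u:1→0
  (5Δ to stable)
t=1 Δ0: v=1 u=0 p=1 q=1 r=1 clk=1
  Δ1: clk:1→0
  (1Δ to stable)

no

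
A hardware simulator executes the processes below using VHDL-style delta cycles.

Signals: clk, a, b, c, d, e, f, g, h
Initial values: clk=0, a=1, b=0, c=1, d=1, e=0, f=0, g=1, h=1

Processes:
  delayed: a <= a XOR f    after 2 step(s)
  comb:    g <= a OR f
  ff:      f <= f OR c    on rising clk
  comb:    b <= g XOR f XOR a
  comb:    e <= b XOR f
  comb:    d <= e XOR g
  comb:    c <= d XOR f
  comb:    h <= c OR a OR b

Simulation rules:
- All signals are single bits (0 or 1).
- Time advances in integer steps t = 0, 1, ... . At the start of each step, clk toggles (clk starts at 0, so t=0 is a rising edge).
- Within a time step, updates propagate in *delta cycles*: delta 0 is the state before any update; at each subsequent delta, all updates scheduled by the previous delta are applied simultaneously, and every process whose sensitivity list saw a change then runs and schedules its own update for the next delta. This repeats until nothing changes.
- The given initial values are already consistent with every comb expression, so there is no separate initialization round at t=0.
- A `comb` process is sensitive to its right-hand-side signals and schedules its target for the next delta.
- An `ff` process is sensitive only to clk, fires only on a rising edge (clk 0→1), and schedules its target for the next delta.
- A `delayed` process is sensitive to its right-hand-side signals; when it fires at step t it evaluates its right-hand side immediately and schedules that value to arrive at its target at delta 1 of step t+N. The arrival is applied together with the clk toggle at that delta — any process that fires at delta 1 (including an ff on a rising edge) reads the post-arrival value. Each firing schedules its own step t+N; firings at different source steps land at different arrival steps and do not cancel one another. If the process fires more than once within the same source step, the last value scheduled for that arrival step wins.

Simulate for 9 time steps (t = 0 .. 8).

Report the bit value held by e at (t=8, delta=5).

t=0 Δ0: b=0 clk=0 e=0 c=1 d=1 h=1 f=0 a=1 g=1
  Δ1: clk:0→1
  Δ2: f:0→1
  Δ3: b:0→1, e:0→1, c:1→0
  Δ4: e:1→0, d:1→0
  Δ5: c:0→1, d:0→1
  Δ6: c:1→0
  (6Δ to stable)
t=1 Δ0: b=1 clk=1 e=0 c=0 d=1 h=1 f=1 a=1 g=1
  Δ1: clk:1→0
  (1Δ to stable)
t=2 Δ0: b=1 clk=0 e=0 c=0 d=1 h=1 f=1 a=1 g=1
  Δ1: clk:0→1, a:1→0
  Δ2: b:1→0
  Δ3: e:0→1, h:1→0
  Δ4: d:1→0
  Δ5: c:0→1
  Δ6: h:0→1
  (6Δ to stable)
t=3 Δ0: b=0 clk=1 e=1 c=1 d=0 h=1 f=1 a=0 g=1
  Δ1: clk:1→0
  (1Δ to stable)
t=4 Δ0: b=0 clk=0 e=1 c=1 d=0 h=1 f=1 a=0 g=1
  Δ1: clk:0→1, a:0→1
  Δ2: b:0→1
  Δ3: e:1→0
  Δ4: d:0→1
  Δ5: c:1→0
  (5Δ to stable)
t=5 Δ0: b=1 clk=1 e=0 c=0 d=1 h=1 f=1 a=1 g=1
  Δ1: clk:1→0
  (1Δ to stable)
t=6 Δ0: b=1 clk=0 e=0 c=0 d=1 h=1 f=1 a=1 g=1
  Δ1: clk:0→1, a:1→0
  Δ2: b:1→0
  Δ3: e:0→1, h:1→0
  Δ4: d:1→0
  Δ5: c:0→1
  Δ6: h:0→1
  (6Δ to stable)
t=7 Δ0: b=0 clk=1 e=1 c=1 d=0 h=1 f=1 a=0 g=1
  Δ1: clk:1→0
  (1Δ to stable)
t=8 Δ0: b=0 clk=0 e=1 c=1 d=0 h=1 f=1 a=0 g=1
  Δ1: clk:0→1, a:0→1
  Δ2: b:0→1
  Δ3: e:1→0
  Δ4: d:0→1
  Δ5: c:1→0
  (5Δ to stable)

0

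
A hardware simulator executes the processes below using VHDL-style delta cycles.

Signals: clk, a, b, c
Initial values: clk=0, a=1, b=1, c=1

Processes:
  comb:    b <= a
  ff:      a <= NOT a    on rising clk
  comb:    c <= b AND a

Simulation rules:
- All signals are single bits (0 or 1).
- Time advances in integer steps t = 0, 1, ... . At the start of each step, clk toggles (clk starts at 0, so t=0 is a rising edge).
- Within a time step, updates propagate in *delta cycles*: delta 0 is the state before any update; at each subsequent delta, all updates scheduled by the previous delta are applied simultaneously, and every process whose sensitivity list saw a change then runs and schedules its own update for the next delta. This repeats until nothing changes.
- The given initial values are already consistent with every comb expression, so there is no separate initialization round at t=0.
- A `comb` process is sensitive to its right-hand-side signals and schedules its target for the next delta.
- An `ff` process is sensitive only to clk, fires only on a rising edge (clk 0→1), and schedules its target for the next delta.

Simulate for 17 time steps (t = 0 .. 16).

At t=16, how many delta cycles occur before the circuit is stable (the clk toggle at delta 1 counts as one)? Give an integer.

3

t0.Δ0 a=1 c=1 clk=0 b=1
t0.Δ1 a=1 c=1 clk=1 b=1
t0.Δ2 a=0 c=1 clk=1 b=1
t0.Δ3 a=0 c=0 clk=1 b=0
t1.Δ0 a=0 c=0 clk=1 b=0
t1.Δ1 a=0 c=0 clk=0 b=0
t2.Δ0 a=0 c=0 clk=0 b=0
t2.Δ1 a=0 c=0 clk=1 b=0
t2.Δ2 a=1 c=0 clk=1 b=0
t2.Δ3 a=1 c=0 clk=1 b=1
t2.Δ4 a=1 c=1 clk=1 b=1
t3.Δ0 a=1 c=1 clk=1 b=1
t3.Δ1 a=1 c=1 clk=0 b=1
t4.Δ0 a=1 c=1 clk=0 b=1
t4.Δ1 a=1 c=1 clk=1 b=1
t4.Δ2 a=0 c=1 clk=1 b=1
t4.Δ3 a=0 c=0 clk=1 b=0
t5.Δ0 a=0 c=0 clk=1 b=0
t5.Δ1 a=0 c=0 clk=0 b=0
t6.Δ0 a=0 c=0 clk=0 b=0
t6.Δ1 a=0 c=0 clk=1 b=0
t6.Δ2 a=1 c=0 clk=1 b=0
t6.Δ3 a=1 c=0 clk=1 b=1
t6.Δ4 a=1 c=1 clk=1 b=1
t7.Δ0 a=1 c=1 clk=1 b=1
t7.Δ1 a=1 c=1 clk=0 b=1
t8.Δ0 a=1 c=1 clk=0 b=1
t8.Δ1 a=1 c=1 clk=1 b=1
t8.Δ2 a=0 c=1 clk=1 b=1
t8.Δ3 a=0 c=0 clk=1 b=0
t9.Δ0 a=0 c=0 clk=1 b=0
t9.Δ1 a=0 c=0 clk=0 b=0
t10.Δ0 a=0 c=0 clk=0 b=0
t10.Δ1 a=0 c=0 clk=1 b=0
t10.Δ2 a=1 c=0 clk=1 b=0
t10.Δ3 a=1 c=0 clk=1 b=1
t10.Δ4 a=1 c=1 clk=1 b=1
t11.Δ0 a=1 c=1 clk=1 b=1
t11.Δ1 a=1 c=1 clk=0 b=1
t12.Δ0 a=1 c=1 clk=0 b=1
t12.Δ1 a=1 c=1 clk=1 b=1
t12.Δ2 a=0 c=1 clk=1 b=1
t12.Δ3 a=0 c=0 clk=1 b=0
t13.Δ0 a=0 c=0 clk=1 b=0
t13.Δ1 a=0 c=0 clk=0 b=0
t14.Δ0 a=0 c=0 clk=0 b=0
t14.Δ1 a=0 c=0 clk=1 b=0
t14.Δ2 a=1 c=0 clk=1 b=0
t14.Δ3 a=1 c=0 clk=1 b=1
t14.Δ4 a=1 c=1 clk=1 b=1
t15.Δ0 a=1 c=1 clk=1 b=1
t15.Δ1 a=1 c=1 clk=0 b=1
t16.Δ0 a=1 c=1 clk=0 b=1
t16.Δ1 a=1 c=1 clk=1 b=1
t16.Δ2 a=0 c=1 clk=1 b=1
t16.Δ3 a=0 c=0 clk=1 b=0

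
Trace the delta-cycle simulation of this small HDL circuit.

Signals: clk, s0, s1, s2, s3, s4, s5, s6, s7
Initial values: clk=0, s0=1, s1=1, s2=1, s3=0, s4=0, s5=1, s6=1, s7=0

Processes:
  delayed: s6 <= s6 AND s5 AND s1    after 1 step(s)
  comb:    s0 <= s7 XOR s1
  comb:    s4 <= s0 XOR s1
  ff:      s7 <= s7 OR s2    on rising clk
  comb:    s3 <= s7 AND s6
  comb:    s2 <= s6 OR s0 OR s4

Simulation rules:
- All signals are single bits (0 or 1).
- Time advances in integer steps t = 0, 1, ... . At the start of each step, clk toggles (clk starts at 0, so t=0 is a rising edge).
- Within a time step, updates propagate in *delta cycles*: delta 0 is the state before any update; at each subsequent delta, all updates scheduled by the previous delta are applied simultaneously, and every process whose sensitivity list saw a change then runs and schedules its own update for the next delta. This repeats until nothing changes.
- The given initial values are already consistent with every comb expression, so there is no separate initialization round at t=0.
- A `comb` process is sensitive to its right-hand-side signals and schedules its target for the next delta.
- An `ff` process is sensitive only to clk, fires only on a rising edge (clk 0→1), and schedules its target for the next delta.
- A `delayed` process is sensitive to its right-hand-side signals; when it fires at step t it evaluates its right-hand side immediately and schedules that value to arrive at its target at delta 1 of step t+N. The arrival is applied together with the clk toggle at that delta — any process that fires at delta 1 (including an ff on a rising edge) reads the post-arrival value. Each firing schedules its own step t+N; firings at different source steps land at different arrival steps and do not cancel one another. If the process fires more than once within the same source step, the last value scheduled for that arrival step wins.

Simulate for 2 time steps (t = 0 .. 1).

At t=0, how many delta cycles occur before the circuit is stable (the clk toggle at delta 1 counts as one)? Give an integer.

4

[bits: s3,s2,s0,s1,s7,s6,s5,clk,s4]
t=0: Δ0=011101100 Δ1=011101110 Δ2=011111110 Δ3=110111110 Δ4=110111111 | 4Δ
t=1: Δ0=110111111 Δ1=110111101 | 1Δ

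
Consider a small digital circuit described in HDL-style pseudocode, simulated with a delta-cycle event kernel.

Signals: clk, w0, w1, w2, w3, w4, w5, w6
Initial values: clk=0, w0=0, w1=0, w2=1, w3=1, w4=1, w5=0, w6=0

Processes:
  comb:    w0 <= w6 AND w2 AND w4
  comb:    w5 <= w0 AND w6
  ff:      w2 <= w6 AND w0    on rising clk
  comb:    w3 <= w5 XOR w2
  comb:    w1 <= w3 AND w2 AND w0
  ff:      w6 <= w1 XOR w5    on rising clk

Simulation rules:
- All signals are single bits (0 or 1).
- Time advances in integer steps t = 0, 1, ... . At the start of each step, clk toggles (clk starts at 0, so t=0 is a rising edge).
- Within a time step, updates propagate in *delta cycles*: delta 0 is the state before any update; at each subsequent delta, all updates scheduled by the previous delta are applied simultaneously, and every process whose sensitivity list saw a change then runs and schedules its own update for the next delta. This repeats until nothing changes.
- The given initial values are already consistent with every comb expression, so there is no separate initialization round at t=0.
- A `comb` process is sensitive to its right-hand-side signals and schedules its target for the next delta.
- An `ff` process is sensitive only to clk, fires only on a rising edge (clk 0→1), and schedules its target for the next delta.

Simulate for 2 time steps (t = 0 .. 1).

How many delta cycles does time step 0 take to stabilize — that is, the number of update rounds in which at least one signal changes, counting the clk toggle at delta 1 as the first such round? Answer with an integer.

3

[bits: w1,clk,w3,w5,w2,w6,w4,w0]
t=0: Δ0=00101010 Δ1=01101010 Δ2=01100010 Δ3=01000010 | 3Δ
t=1: Δ0=01000010 Δ1=00000010 | 1Δ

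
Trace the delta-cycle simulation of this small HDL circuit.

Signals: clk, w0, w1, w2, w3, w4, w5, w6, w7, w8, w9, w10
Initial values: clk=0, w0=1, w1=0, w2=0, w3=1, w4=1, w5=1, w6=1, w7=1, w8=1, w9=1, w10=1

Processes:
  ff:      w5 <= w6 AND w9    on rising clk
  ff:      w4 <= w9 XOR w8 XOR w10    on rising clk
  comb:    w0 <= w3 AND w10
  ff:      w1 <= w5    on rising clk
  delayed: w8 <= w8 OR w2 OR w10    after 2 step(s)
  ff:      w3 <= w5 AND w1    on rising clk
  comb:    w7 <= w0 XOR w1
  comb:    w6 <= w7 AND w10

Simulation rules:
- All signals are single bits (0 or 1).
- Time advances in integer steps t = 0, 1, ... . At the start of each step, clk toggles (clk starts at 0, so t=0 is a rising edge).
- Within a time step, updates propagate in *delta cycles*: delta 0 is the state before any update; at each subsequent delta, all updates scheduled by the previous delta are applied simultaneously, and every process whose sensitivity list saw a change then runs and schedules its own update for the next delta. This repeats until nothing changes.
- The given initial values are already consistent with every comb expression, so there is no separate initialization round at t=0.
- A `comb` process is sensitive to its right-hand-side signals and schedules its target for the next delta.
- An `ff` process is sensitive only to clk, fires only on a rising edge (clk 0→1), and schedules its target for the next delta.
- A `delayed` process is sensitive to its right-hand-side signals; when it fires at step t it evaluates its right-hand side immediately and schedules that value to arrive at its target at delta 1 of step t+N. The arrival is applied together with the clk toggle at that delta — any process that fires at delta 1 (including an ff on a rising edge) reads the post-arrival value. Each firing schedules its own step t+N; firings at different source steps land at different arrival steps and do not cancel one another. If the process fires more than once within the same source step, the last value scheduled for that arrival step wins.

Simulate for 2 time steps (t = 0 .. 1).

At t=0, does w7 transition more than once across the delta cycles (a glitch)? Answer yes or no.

t=0 Δ0: w0=1 clk=0 w1=0 w3=1 w7=1 w4=1 w2=0 w10=1 w5=1 w6=1 w9=1 w8=1
  Δ1: clk:0→1
  Δ2: w1:0→1, w3:1→0
  Δ3: w0:1→0, w7:1→0
  Δ4: w7:0→1, w6:1→0
  Δ5: w6:0→1
  (5Δ to stable)
t=1 Δ0: w0=0 clk=1 w1=1 w3=0 w7=1 w4=1 w2=0 w10=1 w5=1 w6=1 w9=1 w8=1
  Δ1: clk:1→0
  (1Δ to stable)

yes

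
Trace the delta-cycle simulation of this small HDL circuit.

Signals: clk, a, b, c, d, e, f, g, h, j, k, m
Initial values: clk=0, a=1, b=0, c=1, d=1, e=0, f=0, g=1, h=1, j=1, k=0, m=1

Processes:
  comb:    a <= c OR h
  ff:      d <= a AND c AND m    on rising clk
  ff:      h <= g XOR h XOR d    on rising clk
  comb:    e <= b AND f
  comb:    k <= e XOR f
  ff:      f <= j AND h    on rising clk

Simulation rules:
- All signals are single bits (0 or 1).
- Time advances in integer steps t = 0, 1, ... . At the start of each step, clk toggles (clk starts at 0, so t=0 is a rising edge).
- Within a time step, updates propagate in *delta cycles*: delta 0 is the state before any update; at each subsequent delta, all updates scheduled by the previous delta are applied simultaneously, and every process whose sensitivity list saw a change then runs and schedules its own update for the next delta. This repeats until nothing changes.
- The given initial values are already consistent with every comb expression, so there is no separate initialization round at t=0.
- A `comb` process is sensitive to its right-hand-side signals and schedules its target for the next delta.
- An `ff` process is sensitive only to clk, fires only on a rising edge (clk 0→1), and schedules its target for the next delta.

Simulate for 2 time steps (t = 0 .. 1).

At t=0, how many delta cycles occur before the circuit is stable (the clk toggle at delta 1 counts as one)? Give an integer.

3

t0.Δ0 m=1 g=1 e=0 d=1 c=1 a=1 b=0 h=1 f=0 clk=0 k=0 j=1
t0.Δ1 m=1 g=1 e=0 d=1 c=1 a=1 b=0 h=1 f=0 clk=1 k=0 j=1
t0.Δ2 m=1 g=1 e=0 d=1 c=1 a=1 b=0 h=1 f=1 clk=1 k=0 j=1
t0.Δ3 m=1 g=1 e=0 d=1 c=1 a=1 b=0 h=1 f=1 clk=1 k=1 j=1
t1.Δ0 m=1 g=1 e=0 d=1 c=1 a=1 b=0 h=1 f=1 clk=1 k=1 j=1
t1.Δ1 m=1 g=1 e=0 d=1 c=1 a=1 b=0 h=1 f=1 clk=0 k=1 j=1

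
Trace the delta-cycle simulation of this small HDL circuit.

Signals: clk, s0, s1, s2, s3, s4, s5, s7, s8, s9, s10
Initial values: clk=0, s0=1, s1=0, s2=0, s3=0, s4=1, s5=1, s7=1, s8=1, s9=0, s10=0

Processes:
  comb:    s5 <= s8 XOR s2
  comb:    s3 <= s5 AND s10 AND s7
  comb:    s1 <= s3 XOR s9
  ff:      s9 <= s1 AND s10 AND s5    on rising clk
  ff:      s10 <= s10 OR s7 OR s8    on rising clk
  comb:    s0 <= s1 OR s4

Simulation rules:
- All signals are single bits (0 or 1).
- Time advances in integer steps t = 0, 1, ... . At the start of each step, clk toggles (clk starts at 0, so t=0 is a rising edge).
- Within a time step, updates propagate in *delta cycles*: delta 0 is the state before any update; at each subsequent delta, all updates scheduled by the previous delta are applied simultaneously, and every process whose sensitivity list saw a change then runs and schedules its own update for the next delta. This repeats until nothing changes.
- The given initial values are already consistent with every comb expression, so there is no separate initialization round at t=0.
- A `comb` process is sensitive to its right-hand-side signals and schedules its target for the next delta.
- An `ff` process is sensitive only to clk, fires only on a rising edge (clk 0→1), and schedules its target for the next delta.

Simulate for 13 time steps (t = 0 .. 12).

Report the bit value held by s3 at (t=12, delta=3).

1

t=0 Δ0: s4=1 s9=0 s8=1 s3=0 s10=0 s2=0 s1=0 s7=1 s0=1 clk=0 s5=1
  Δ1: clk:0→1
  Δ2: s10:0→1
  Δ3: s3:0→1
  Δ4: s1:0→1
  (4Δ to stable)
t=1 Δ0: s4=1 s9=0 s8=1 s3=1 s10=1 s2=0 s1=1 s7=1 s0=1 clk=1 s5=1
  Δ1: clk:1→0
  (1Δ to stable)
t=2 Δ0: s4=1 s9=0 s8=1 s3=1 s10=1 s2=0 s1=1 s7=1 s0=1 clk=0 s5=1
  Δ1: clk:0→1
  Δ2: s9:0→1
  Δ3: s1:1→0
  (3Δ to stable)
t=3 Δ0: s4=1 s9=1 s8=1 s3=1 s10=1 s2=0 s1=0 s7=1 s0=1 clk=1 s5=1
  Δ1: clk:1→0
  (1Δ to stable)
t=4 Δ0: s4=1 s9=1 s8=1 s3=1 s10=1 s2=0 s1=0 s7=1 s0=1 clk=0 s5=1
  Δ1: clk:0→1
  Δ2: s9:1→0
  Δ3: s1:0→1
  (3Δ to stable)
t=5 Δ0: s4=1 s9=0 s8=1 s3=1 s10=1 s2=0 s1=1 s7=1 s0=1 clk=1 s5=1
  Δ1: clk:1→0
  (1Δ to stable)
t=6 Δ0: s4=1 s9=0 s8=1 s3=1 s10=1 s2=0 s1=1 s7=1 s0=1 clk=0 s5=1
  Δ1: clk:0→1
  Δ2: s9:0→1
  Δ3: s1:1→0
  (3Δ to stable)
t=7 Δ0: s4=1 s9=1 s8=1 s3=1 s10=1 s2=0 s1=0 s7=1 s0=1 clk=1 s5=1
  Δ1: clk:1→0
  (1Δ to stable)
t=8 Δ0: s4=1 s9=1 s8=1 s3=1 s10=1 s2=0 s1=0 s7=1 s0=1 clk=0 s5=1
  Δ1: clk:0→1
  Δ2: s9:1→0
  Δ3: s1:0→1
  (3Δ to stable)
t=9 Δ0: s4=1 s9=0 s8=1 s3=1 s10=1 s2=0 s1=1 s7=1 s0=1 clk=1 s5=1
  Δ1: clk:1→0
  (1Δ to stable)
t=10 Δ0: s4=1 s9=0 s8=1 s3=1 s10=1 s2=0 s1=1 s7=1 s0=1 clk=0 s5=1
  Δ1: clk:0→1
  Δ2: s9:0→1
  Δ3: s1:1→0
  (3Δ to stable)
t=11 Δ0: s4=1 s9=1 s8=1 s3=1 s10=1 s2=0 s1=0 s7=1 s0=1 clk=1 s5=1
  Δ1: clk:1→0
  (1Δ to stable)
t=12 Δ0: s4=1 s9=1 s8=1 s3=1 s10=1 s2=0 s1=0 s7=1 s0=1 clk=0 s5=1
  Δ1: clk:0→1
  Δ2: s9:1→0
  Δ3: s1:0→1
  (3Δ to stable)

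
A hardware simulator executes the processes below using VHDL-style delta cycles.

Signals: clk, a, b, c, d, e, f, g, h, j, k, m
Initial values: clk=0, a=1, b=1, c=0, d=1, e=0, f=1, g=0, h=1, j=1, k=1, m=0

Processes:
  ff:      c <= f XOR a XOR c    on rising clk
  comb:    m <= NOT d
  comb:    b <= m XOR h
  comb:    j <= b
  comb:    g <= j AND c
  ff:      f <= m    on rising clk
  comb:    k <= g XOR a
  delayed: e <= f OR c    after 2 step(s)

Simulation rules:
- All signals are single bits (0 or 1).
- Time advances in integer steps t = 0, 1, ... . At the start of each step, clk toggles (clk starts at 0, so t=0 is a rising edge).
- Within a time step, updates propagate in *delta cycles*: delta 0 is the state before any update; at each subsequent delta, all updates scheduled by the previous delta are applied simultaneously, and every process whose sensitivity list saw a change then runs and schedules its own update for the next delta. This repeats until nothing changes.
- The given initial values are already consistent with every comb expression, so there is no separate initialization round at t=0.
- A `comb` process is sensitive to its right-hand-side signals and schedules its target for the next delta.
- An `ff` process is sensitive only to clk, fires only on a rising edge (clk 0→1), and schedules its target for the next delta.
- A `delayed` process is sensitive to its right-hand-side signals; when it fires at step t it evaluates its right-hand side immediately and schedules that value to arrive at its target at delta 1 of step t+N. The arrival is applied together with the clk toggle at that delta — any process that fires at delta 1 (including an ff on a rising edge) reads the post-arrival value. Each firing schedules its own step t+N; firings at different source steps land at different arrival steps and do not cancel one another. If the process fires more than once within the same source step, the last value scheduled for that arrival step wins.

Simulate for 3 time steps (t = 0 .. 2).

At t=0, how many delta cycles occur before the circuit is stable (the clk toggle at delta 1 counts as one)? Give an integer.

t=0 Δ0: a=1 k=1 m=0 clk=0 b=1 d=1 h=1 j=1 f=1 e=0 c=0 g=0
  Δ1: clk:0→1
  Δ2: f:1→0
  (2Δ to stable)
t=1 Δ0: a=1 k=1 m=0 clk=1 b=1 d=1 h=1 j=1 f=0 e=0 c=0 g=0
  Δ1: clk:1→0
  (1Δ to stable)
t=2 Δ0: a=1 k=1 m=0 clk=0 b=1 d=1 h=1 j=1 f=0 e=0 c=0 g=0
  Δ1: clk:0→1
  Δ2: c:0→1
  Δ3: g:0→1
  Δ4: k:1→0
  (4Δ to stable)

2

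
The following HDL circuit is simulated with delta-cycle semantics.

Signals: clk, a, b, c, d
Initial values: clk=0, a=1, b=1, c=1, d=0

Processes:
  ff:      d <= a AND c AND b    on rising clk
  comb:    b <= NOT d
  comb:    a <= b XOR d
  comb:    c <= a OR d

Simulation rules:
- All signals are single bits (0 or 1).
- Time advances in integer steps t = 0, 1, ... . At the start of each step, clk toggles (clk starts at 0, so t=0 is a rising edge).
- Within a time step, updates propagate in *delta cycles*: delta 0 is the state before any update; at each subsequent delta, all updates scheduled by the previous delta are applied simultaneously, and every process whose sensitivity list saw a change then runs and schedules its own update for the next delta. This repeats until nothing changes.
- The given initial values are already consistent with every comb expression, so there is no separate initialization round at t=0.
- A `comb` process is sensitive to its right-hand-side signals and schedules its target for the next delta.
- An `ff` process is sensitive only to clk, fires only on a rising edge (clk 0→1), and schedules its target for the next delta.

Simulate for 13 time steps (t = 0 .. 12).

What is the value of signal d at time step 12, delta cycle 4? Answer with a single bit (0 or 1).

[bits: clk,a,d,b,c]
t=0: Δ0=01011 Δ1=11011 Δ2=11111 Δ3=10101 Δ4=11101 | 4Δ
t=1: Δ0=11101 Δ1=01101 | 1Δ
t=2: Δ0=01101 Δ1=11101 Δ2=11001 Δ3=10011 Δ4=11010 Δ5=11011 | 5Δ
t=3: Δ0=11011 Δ1=01011 | 1Δ
t=4: Δ0=01011 Δ1=11011 Δ2=11111 Δ3=10101 Δ4=11101 | 4Δ
t=5: Δ0=11101 Δ1=01101 | 1Δ
t=6: Δ0=01101 Δ1=11101 Δ2=11001 Δ3=10011 Δ4=11010 Δ5=11011 | 5Δ
t=7: Δ0=11011 Δ1=01011 | 1Δ
t=8: Δ0=01011 Δ1=11011 Δ2=11111 Δ3=10101 Δ4=11101 | 4Δ
t=9: Δ0=11101 Δ1=01101 | 1Δ
t=10: Δ0=01101 Δ1=11101 Δ2=11001 Δ3=10011 Δ4=11010 Δ5=11011 | 5Δ
t=11: Δ0=11011 Δ1=01011 | 1Δ
t=12: Δ0=01011 Δ1=11011 Δ2=11111 Δ3=10101 Δ4=11101 | 4Δ

1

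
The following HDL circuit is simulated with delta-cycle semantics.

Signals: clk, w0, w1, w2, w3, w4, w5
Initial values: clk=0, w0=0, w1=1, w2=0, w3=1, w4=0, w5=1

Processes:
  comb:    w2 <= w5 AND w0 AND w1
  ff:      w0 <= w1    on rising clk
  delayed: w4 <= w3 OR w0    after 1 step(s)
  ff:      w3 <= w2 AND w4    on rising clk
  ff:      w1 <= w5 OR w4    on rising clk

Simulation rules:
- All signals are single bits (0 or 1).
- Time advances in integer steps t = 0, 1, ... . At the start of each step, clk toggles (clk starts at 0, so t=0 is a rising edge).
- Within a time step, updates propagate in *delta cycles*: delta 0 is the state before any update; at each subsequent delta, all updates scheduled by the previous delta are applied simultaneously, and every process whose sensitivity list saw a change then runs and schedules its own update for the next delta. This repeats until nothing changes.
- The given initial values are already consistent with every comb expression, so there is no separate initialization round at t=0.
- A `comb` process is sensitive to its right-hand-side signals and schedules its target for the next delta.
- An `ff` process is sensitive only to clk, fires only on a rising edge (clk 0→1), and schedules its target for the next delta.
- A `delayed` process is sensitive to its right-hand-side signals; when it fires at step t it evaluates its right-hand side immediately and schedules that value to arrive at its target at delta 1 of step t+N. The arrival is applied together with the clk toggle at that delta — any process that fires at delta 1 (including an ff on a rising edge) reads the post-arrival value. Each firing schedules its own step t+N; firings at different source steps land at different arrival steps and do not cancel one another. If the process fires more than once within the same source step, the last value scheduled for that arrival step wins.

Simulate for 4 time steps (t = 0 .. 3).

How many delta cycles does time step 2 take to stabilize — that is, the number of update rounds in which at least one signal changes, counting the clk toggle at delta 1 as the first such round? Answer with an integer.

2

t=0 Δ0: w4=0 w2=0 clk=0 w1=1 w5=1 w0=0 w3=1
  Δ1: clk:0→1
  Δ2: w0:0→1, w3:1→0
  Δ3: w2:0→1
  (3Δ to stable)
t=1 Δ0: w4=0 w2=1 clk=1 w1=1 w5=1 w0=1 w3=0
  Δ1: w4:0→1, clk:1→0
  (1Δ to stable)
t=2 Δ0: w4=1 w2=1 clk=0 w1=1 w5=1 w0=1 w3=0
  Δ1: clk:0→1
  Δ2: w3:0→1
  (2Δ to stable)
t=3 Δ0: w4=1 w2=1 clk=1 w1=1 w5=1 w0=1 w3=1
  Δ1: clk:1→0
  (1Δ to stable)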